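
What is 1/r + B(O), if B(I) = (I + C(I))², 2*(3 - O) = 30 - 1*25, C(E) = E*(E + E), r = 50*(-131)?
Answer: 6549/6550 ≈ 0.99985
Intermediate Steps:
r = -6550
C(E) = 2*E² (C(E) = E*(2*E) = 2*E²)
O = ½ (O = 3 - (30 - 1*25)/2 = 3 - (30 - 25)/2 = 3 - ½*5 = 3 - 5/2 = ½ ≈ 0.50000)
B(I) = (I + 2*I²)²
1/r + B(O) = 1/(-6550) + (½)²*(1 + 2*(½))² = -1/6550 + (1 + 1)²/4 = -1/6550 + (¼)*2² = -1/6550 + (¼)*4 = -1/6550 + 1 = 6549/6550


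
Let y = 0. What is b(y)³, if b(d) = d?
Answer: 0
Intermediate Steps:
b(y)³ = 0³ = 0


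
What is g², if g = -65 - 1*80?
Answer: 21025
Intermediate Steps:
g = -145 (g = -65 - 80 = -145)
g² = (-145)² = 21025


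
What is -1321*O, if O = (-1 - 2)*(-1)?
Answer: -3963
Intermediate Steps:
O = 3 (O = -3*(-1) = 3)
-1321*O = -1321*3 = -3963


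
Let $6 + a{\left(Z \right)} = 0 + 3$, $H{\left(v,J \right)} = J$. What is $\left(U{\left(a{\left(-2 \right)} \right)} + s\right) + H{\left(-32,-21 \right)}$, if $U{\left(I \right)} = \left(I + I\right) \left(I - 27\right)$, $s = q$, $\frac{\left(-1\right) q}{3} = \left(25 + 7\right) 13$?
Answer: $-1089$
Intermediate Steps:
$a{\left(Z \right)} = -3$ ($a{\left(Z \right)} = -6 + \left(0 + 3\right) = -6 + 3 = -3$)
$q = -1248$ ($q = - 3 \left(25 + 7\right) 13 = - 3 \cdot 32 \cdot 13 = \left(-3\right) 416 = -1248$)
$s = -1248$
$U{\left(I \right)} = 2 I \left(-27 + I\right)$
$\left(U{\left(a{\left(-2 \right)} \right)} + s\right) + H{\left(-32,-21 \right)} = \left(2 \left(-3\right) \left(-27 - 3\right) - 1248\right) - 21 = \left(2 \left(-3\right) \left(-30\right) - 1248\right) - 21 = \left(180 - 1248\right) - 21 = -1068 - 21 = -1089$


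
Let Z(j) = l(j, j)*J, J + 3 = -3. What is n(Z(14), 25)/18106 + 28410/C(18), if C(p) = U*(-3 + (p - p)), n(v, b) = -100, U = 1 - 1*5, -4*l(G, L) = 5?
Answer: 42865855/18106 ≈ 2367.5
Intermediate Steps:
J = -6 (J = -3 - 3 = -6)
l(G, L) = -5/4 (l(G, L) = -¼*5 = -5/4)
U = -4 (U = 1 - 5 = -4)
Z(j) = 15/2 (Z(j) = -5/4*(-6) = 15/2)
C(p) = 12 (C(p) = -4*(-3 + (p - p)) = -4*(-3 + 0) = -4*(-3) = 12)
n(Z(14), 25)/18106 + 28410/C(18) = -100/18106 + 28410/12 = -100*1/18106 + 28410*(1/12) = -50/9053 + 4735/2 = 42865855/18106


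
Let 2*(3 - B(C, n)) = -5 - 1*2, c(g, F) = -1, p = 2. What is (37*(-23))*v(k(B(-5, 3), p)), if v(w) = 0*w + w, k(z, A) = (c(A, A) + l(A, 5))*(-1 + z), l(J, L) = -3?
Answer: 18722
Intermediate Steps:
B(C, n) = 13/2 (B(C, n) = 3 - (-5 - 1*2)/2 = 3 - (-5 - 2)/2 = 3 - ½*(-7) = 3 + 7/2 = 13/2)
k(z, A) = 4 - 4*z (k(z, A) = (-1 - 3)*(-1 + z) = -4*(-1 + z) = 4 - 4*z)
v(w) = w (v(w) = 0 + w = w)
(37*(-23))*v(k(B(-5, 3), p)) = (37*(-23))*(4 - 4*13/2) = -851*(4 - 26) = -851*(-22) = 18722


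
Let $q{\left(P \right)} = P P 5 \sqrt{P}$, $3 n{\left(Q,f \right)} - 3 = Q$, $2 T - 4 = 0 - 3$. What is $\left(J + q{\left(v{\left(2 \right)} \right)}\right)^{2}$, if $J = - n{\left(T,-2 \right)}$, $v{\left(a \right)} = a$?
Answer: $\frac{28849}{36} - \frac{140 \sqrt{2}}{3} \approx 735.36$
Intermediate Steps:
$T = \frac{1}{2}$ ($T = 2 + \frac{0 - 3}{2} = 2 + \frac{1}{2} \left(-3\right) = 2 - \frac{3}{2} = \frac{1}{2} \approx 0.5$)
$n{\left(Q,f \right)} = 1 + \frac{Q}{3}$
$J = - \frac{7}{6}$ ($J = - (1 + \frac{1}{3} \cdot \frac{1}{2}) = - (1 + \frac{1}{6}) = \left(-1\right) \frac{7}{6} = - \frac{7}{6} \approx -1.1667$)
$q{\left(P \right)} = 5 P^{\frac{5}{2}}$ ($q{\left(P \right)} = P^{2} \cdot 5 \sqrt{P} = 5 P^{2} \sqrt{P} = 5 P^{\frac{5}{2}}$)
$\left(J + q{\left(v{\left(2 \right)} \right)}\right)^{2} = \left(- \frac{7}{6} + 5 \cdot 2^{\frac{5}{2}}\right)^{2} = \left(- \frac{7}{6} + 5 \cdot 4 \sqrt{2}\right)^{2} = \left(- \frac{7}{6} + 20 \sqrt{2}\right)^{2}$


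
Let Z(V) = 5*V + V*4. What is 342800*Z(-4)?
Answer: -12340800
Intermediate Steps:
Z(V) = 9*V (Z(V) = 5*V + 4*V = 9*V)
342800*Z(-4) = 342800*(9*(-4)) = 342800*(-36) = -12340800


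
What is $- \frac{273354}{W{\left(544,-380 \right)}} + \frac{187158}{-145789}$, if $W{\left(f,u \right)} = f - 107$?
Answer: $- \frac{39933794352}{63709793} \approx -626.81$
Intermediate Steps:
$W{\left(f,u \right)} = -107 + f$
$- \frac{273354}{W{\left(544,-380 \right)}} + \frac{187158}{-145789} = - \frac{273354}{-107 + 544} + \frac{187158}{-145789} = - \frac{273354}{437} + 187158 \left(- \frac{1}{145789}\right) = \left(-273354\right) \frac{1}{437} - \frac{187158}{145789} = - \frac{273354}{437} - \frac{187158}{145789} = - \frac{39933794352}{63709793}$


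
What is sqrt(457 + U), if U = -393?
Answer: 8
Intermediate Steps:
sqrt(457 + U) = sqrt(457 - 393) = sqrt(64) = 8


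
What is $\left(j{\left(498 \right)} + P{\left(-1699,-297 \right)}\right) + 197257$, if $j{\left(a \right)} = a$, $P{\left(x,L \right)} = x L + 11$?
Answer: $702369$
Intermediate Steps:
$P{\left(x,L \right)} = 11 + L x$ ($P{\left(x,L \right)} = L x + 11 = 11 + L x$)
$\left(j{\left(498 \right)} + P{\left(-1699,-297 \right)}\right) + 197257 = \left(498 + \left(11 - -504603\right)\right) + 197257 = \left(498 + \left(11 + 504603\right)\right) + 197257 = \left(498 + 504614\right) + 197257 = 505112 + 197257 = 702369$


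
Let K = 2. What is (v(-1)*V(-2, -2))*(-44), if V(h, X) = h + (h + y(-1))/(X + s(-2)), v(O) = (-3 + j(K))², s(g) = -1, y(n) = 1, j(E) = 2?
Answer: 220/3 ≈ 73.333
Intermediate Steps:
v(O) = 1 (v(O) = (-3 + 2)² = (-1)² = 1)
V(h, X) = h + (1 + h)/(-1 + X) (V(h, X) = h + (h + 1)/(X - 1) = h + (1 + h)/(-1 + X))
(v(-1)*V(-2, -2))*(-44) = (1*((1 - 2*(-2))/(-1 - 2)))*(-44) = (1*((1 + 4)/(-3)))*(-44) = (1*(-⅓*5))*(-44) = (1*(-5/3))*(-44) = -5/3*(-44) = 220/3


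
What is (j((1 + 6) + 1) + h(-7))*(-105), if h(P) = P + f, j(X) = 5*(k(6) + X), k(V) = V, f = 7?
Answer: -7350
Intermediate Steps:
j(X) = 30 + 5*X (j(X) = 5*(6 + X) = 30 + 5*X)
h(P) = 7 + P (h(P) = P + 7 = 7 + P)
(j((1 + 6) + 1) + h(-7))*(-105) = ((30 + 5*((1 + 6) + 1)) + (7 - 7))*(-105) = ((30 + 5*(7 + 1)) + 0)*(-105) = ((30 + 5*8) + 0)*(-105) = ((30 + 40) + 0)*(-105) = (70 + 0)*(-105) = 70*(-105) = -7350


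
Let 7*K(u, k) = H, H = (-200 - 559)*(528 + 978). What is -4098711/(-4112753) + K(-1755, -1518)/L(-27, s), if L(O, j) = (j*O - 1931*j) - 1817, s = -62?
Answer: -1270260428979/3442592236909 ≈ -0.36898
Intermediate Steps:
H = -1143054 (H = -759*1506 = -1143054)
K(u, k) = -1143054/7 (K(u, k) = (⅐)*(-1143054) = -1143054/7)
L(O, j) = -1817 - 1931*j + O*j (L(O, j) = (O*j - 1931*j) - 1817 = (-1931*j + O*j) - 1817 = -1817 - 1931*j + O*j)
-4098711/(-4112753) + K(-1755, -1518)/L(-27, s) = -4098711/(-4112753) - 1143054/(7*(-1817 - 1931*(-62) - 27*(-62))) = -4098711*(-1/4112753) - 1143054/(7*(-1817 + 119722 + 1674)) = 4098711/4112753 - 1143054/7/119579 = 4098711/4112753 - 1143054/7*1/119579 = 4098711/4112753 - 1143054/837053 = -1270260428979/3442592236909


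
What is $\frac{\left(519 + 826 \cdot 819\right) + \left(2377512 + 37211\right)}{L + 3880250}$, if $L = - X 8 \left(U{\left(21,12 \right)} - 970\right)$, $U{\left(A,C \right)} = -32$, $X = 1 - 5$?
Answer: $\frac{1545868}{1924093} \approx 0.80343$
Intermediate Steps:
$X = -4$ ($X = 1 - 5 = -4$)
$L = -32064$ ($L = \left(-1\right) \left(-4\right) 8 \left(-32 - 970\right) = 4 \cdot 8 \left(-1002\right) = 32 \left(-1002\right) = -32064$)
$\frac{\left(519 + 826 \cdot 819\right) + \left(2377512 + 37211\right)}{L + 3880250} = \frac{\left(519 + 826 \cdot 819\right) + \left(2377512 + 37211\right)}{-32064 + 3880250} = \frac{\left(519 + 676494\right) + 2414723}{3848186} = \left(677013 + 2414723\right) \frac{1}{3848186} = 3091736 \cdot \frac{1}{3848186} = \frac{1545868}{1924093}$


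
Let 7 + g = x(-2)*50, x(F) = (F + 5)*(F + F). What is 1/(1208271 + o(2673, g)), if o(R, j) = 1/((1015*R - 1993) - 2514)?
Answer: 2708588/3272708331349 ≈ 8.2763e-7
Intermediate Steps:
x(F) = 2*F*(5 + F) (x(F) = (5 + F)*(2*F) = 2*F*(5 + F))
g = -607 (g = -7 + (2*(-2)*(5 - 2))*50 = -7 + (2*(-2)*3)*50 = -7 - 12*50 = -7 - 600 = -607)
o(R, j) = 1/(-4507 + 1015*R) (o(R, j) = 1/((-1993 + 1015*R) - 2514) = 1/(-4507 + 1015*R))
1/(1208271 + o(2673, g)) = 1/(1208271 + 1/(-4507 + 1015*2673)) = 1/(1208271 + 1/(-4507 + 2713095)) = 1/(1208271 + 1/2708588) = 1/(3272708331349/2708588) = 2708588/3272708331349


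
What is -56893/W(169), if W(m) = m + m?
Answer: -56893/338 ≈ -168.32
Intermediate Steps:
W(m) = 2*m
-56893/W(169) = -56893/(2*169) = -56893/338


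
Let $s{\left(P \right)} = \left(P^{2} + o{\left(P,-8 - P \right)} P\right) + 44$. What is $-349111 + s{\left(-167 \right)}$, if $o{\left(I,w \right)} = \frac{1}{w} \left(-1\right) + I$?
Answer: $- \frac{46632784}{159} \approx -2.9329 \cdot 10^{5}$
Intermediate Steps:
$o{\left(I,w \right)} = I - \frac{1}{w}$ ($o{\left(I,w \right)} = - \frac{1}{w} + I = I - \frac{1}{w}$)
$s{\left(P \right)} = 44 + P^{2} + P \left(P - \frac{1}{-8 - P}\right)$ ($s{\left(P \right)} = \left(P^{2} + \left(P - \frac{1}{-8 - P}\right) P\right) + 44 = \left(P^{2} + P \left(P - \frac{1}{-8 - P}\right)\right) + 44 = 44 + P^{2} + P \left(P - \frac{1}{-8 - P}\right)$)
$-349111 + s{\left(-167 \right)} = -349111 + \frac{352 + 2 \left(-167\right)^{3} + 16 \left(-167\right)^{2} + 45 \left(-167\right)}{8 - 167} = -349111 + \frac{352 + 2 \left(-4657463\right) + 16 \cdot 27889 - 7515}{-159} = -349111 - \frac{352 - 9314926 + 446224 - 7515}{159} = -349111 - - \frac{8875865}{159} = -349111 + \frac{8875865}{159} = - \frac{46632784}{159}$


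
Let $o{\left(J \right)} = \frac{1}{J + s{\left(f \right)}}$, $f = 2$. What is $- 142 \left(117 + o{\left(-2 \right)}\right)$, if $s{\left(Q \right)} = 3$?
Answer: $-16756$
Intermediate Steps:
$o{\left(J \right)} = \frac{1}{3 + J}$ ($o{\left(J \right)} = \frac{1}{J + 3} = \frac{1}{3 + J}$)
$- 142 \left(117 + o{\left(-2 \right)}\right) = - 142 \left(117 + \frac{1}{3 - 2}\right) = - 142 \left(117 + 1^{-1}\right) = - 142 \left(117 + 1\right) = \left(-142\right) 118 = -16756$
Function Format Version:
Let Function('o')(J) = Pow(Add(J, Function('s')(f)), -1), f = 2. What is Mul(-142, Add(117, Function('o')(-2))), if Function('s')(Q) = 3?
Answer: -16756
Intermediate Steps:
Function('o')(J) = Pow(Add(3, J), -1) (Function('o')(J) = Pow(Add(J, 3), -1) = Pow(Add(3, J), -1))
Mul(-142, Add(117, Function('o')(-2))) = Mul(-142, Add(117, Pow(Add(3, -2), -1))) = Mul(-142, Add(117, Pow(1, -1))) = Mul(-142, Add(117, 1)) = Mul(-142, 118) = -16756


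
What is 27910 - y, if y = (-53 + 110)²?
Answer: 24661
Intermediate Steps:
y = 3249 (y = 57² = 3249)
27910 - y = 27910 - 1*3249 = 27910 - 3249 = 24661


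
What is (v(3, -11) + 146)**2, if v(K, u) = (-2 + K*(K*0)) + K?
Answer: 21609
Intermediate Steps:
v(K, u) = -2 + K (v(K, u) = (-2 + K*0) + K = (-2 + 0) + K = -2 + K)
(v(3, -11) + 146)**2 = ((-2 + 3) + 146)**2 = (1 + 146)**2 = 147**2 = 21609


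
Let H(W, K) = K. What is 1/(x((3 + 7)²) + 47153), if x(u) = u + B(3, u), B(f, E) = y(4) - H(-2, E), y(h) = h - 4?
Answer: 1/47153 ≈ 2.1208e-5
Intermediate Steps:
y(h) = -4 + h
B(f, E) = -E (B(f, E) = (-4 + 4) - E = 0 - E = -E)
x(u) = 0 (x(u) = u - u = 0)
1/(x((3 + 7)²) + 47153) = 1/(0 + 47153) = 1/47153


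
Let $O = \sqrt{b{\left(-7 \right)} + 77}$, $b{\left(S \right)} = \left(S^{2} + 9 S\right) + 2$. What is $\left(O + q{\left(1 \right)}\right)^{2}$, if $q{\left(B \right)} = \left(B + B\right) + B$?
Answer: $\left(3 + \sqrt{65}\right)^{2} \approx 122.37$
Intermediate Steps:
$q{\left(B \right)} = 3 B$ ($q{\left(B \right)} = 2 B + B = 3 B$)
$b{\left(S \right)} = 2 + S^{2} + 9 S$
$O = \sqrt{65}$ ($O = \sqrt{\left(2 + \left(-7\right)^{2} + 9 \left(-7\right)\right) + 77} = \sqrt{\left(2 + 49 - 63\right) + 77} = \sqrt{-12 + 77} = \sqrt{65} \approx 8.0623$)
$\left(O + q{\left(1 \right)}\right)^{2} = \left(\sqrt{65} + 3 \cdot 1\right)^{2} = \left(\sqrt{65} + 3\right)^{2} = \left(3 + \sqrt{65}\right)^{2}$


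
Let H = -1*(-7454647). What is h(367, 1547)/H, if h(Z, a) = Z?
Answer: 367/7454647 ≈ 4.9231e-5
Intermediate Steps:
H = 7454647
h(367, 1547)/H = 367/7454647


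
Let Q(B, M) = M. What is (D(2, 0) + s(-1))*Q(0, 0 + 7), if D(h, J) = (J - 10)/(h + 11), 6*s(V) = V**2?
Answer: -329/78 ≈ -4.2179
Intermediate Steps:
s(V) = V**2/6
D(h, J) = (-10 + J)/(11 + h)
(D(2, 0) + s(-1))*Q(0, 0 + 7) = ((-10 + 0)/(11 + 2) + (1/6)*(-1)**2)*(0 + 7) = (-10/13 + (1/6)*1)*7 = ((1/13)*(-10) + 1/6)*7 = (-10/13 + 1/6)*7 = -47/78*7 = -329/78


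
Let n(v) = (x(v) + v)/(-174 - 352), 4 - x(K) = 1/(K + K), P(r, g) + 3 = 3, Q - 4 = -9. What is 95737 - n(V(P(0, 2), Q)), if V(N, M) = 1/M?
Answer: 503576683/5260 ≈ 95737.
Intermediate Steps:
Q = -5 (Q = 4 - 9 = -5)
P(r, g) = 0 (P(r, g) = -3 + 3 = 0)
x(K) = 4 - 1/(2*K) (x(K) = 4 - 1/(K + K) = 4 - 1/(2*K))
n(v) = -2/263 - v/526 + 1/(1052*v) (n(v) = ((4 - 1/(2*v)) + v)/(-174 - 352) = (4 + v - 1/(2*v))/(-526) = (4 + v - 1/(2*v))*(-1/526) = -2/263 - v/526 + 1/(1052*v))
95737 - n(V(P(0, 2), Q)) = 95737 - (-2/263 - 1/526/(-5) + 1/(1052*(1/(-5)))) = 95737 - (-2/263 - 1/526*(-⅕) + 1/(1052*(-⅕))) = 95737 - (-2/263 + 1/2630 + (1/1052)*(-5)) = 95737 - (-2/263 + 1/2630 - 5/1052) = 95737 - 1*(-63/5260) = 95737 + 63/5260 = 503576683/5260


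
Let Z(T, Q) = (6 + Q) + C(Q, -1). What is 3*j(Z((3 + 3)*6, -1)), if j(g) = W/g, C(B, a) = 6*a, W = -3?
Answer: 9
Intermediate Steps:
Z(T, Q) = Q (Z(T, Q) = (6 + Q) + 6*(-1) = (6 + Q) - 6 = Q)
j(g) = -3/g
3*j(Z((3 + 3)*6, -1)) = 3*(-3/(-1)) = 3*(-3*(-1)) = 3*3 = 9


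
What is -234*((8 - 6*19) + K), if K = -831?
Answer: 219258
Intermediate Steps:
-234*((8 - 6*19) + K) = -234*((8 - 6*19) - 831) = -234*((8 - 114) - 831) = -234*(-106 - 831) = -234*(-937) = 219258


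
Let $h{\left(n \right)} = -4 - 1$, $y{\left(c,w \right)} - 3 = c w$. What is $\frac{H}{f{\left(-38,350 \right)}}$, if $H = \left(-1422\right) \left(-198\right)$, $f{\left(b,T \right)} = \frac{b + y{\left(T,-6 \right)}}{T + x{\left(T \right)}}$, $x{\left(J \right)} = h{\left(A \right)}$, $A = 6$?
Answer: $- \frac{19427364}{427} \approx -45497.0$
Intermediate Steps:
$y{\left(c,w \right)} = 3 + c w$
$h{\left(n \right)} = -5$
$x{\left(J \right)} = -5$
$f{\left(b,T \right)} = \frac{3 + b - 6 T}{-5 + T}$ ($f{\left(b,T \right)} = \frac{b + \left(3 + T \left(-6\right)\right)}{T - 5} = \frac{b - \left(-3 + 6 T\right)}{-5 + T} = \frac{3 + b - 6 T}{-5 + T}$)
$H = 281556$
$\frac{H}{f{\left(-38,350 \right)}} = \frac{281556}{\frac{1}{-5 + 350} \left(3 - 38 - 2100\right)} = \frac{281556}{\frac{1}{345} \left(3 - 38 - 2100\right)} = \frac{281556}{\frac{1}{345} \left(-2135\right)} = \frac{281556}{- \frac{427}{69}} = 281556 \left(- \frac{69}{427}\right) = - \frac{19427364}{427}$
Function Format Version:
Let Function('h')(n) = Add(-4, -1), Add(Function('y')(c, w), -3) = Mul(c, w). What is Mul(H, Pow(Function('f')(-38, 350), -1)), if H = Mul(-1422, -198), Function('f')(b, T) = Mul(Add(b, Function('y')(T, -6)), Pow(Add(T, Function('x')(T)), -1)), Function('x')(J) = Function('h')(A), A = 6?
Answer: Rational(-19427364, 427) ≈ -45497.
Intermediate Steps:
Function('y')(c, w) = Add(3, Mul(c, w))
Function('h')(n) = -5
Function('x')(J) = -5
Function('f')(b, T) = Mul(Pow(Add(-5, T), -1), Add(3, b, Mul(-6, T))) (Function('f')(b, T) = Mul(Add(b, Add(3, Mul(T, -6))), Pow(Add(T, -5), -1)) = Mul(Add(b, Add(3, Mul(-6, T))), Pow(Add(-5, T), -1)) = Mul(Add(3, b, Mul(-6, T)), Pow(Add(-5, T), -1)) = Mul(Pow(Add(-5, T), -1), Add(3, b, Mul(-6, T))))
H = 281556
Mul(H, Pow(Function('f')(-38, 350), -1)) = Mul(281556, Pow(Mul(Pow(Add(-5, 350), -1), Add(3, -38, Mul(-6, 350))), -1)) = Mul(281556, Pow(Mul(Pow(345, -1), Add(3, -38, -2100)), -1)) = Mul(281556, Pow(Mul(Rational(1, 345), -2135), -1)) = Mul(281556, Pow(Rational(-427, 69), -1)) = Mul(281556, Rational(-69, 427)) = Rational(-19427364, 427)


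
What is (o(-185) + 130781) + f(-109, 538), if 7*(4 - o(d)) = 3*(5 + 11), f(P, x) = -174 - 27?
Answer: 914040/7 ≈ 1.3058e+5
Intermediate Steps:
f(P, x) = -201
o(d) = -20/7 (o(d) = 4 - 3*(5 + 11)/7 = 4 - 3*16/7 = 4 - ⅐*48 = 4 - 48/7 = -20/7)
(o(-185) + 130781) + f(-109, 538) = (-20/7 + 130781) - 201 = 915447/7 - 201 = 914040/7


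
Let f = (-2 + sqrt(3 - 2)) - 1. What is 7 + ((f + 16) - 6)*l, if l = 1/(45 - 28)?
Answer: 127/17 ≈ 7.4706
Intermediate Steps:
f = -2 (f = (-2 + sqrt(1)) - 1 = (-2 + 1) - 1 = -1 - 1 = -2)
l = 1/17 ≈ 0.058824
7 + ((f + 16) - 6)*l = 7 + ((-2 + 16) - 6)*(1/17) = 7 + (14 - 6)*(1/17) = 7 + 8*(1/17) = 7 + 8/17 = 127/17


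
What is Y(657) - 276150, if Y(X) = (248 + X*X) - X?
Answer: 155090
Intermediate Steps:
Y(X) = 248 + X² - X (Y(X) = (248 + X²) - X = 248 + X² - X)
Y(657) - 276150 = (248 + 657² - 1*657) - 276150 = (248 + 431649 - 657) - 276150 = 431240 - 276150 = 155090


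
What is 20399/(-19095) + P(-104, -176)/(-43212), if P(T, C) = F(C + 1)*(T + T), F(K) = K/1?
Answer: -10106023/5289315 ≈ -1.9106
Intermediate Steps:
F(K) = K (F(K) = K*1 = K)
P(T, C) = 2*T*(1 + C) (P(T, C) = (C + 1)*(T + T) = (1 + C)*(2*T) = 2*T*(1 + C))
20399/(-19095) + P(-104, -176)/(-43212) = 20399/(-19095) + (2*(-104)*(1 - 176))/(-43212) = 20399*(-1/19095) + (2*(-104)*(-175))*(-1/43212) = -20399/19095 + 36400*(-1/43212) = -20399/19095 - 700/831 = -10106023/5289315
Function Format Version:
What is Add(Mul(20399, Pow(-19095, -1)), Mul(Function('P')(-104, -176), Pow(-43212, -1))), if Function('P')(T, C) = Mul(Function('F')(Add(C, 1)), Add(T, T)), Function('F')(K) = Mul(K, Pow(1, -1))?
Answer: Rational(-10106023, 5289315) ≈ -1.9106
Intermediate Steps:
Function('F')(K) = K (Function('F')(K) = Mul(K, 1) = K)
Function('P')(T, C) = Mul(2, T, Add(1, C)) (Function('P')(T, C) = Mul(Add(C, 1), Add(T, T)) = Mul(Add(1, C), Mul(2, T)) = Mul(2, T, Add(1, C)))
Add(Mul(20399, Pow(-19095, -1)), Mul(Function('P')(-104, -176), Pow(-43212, -1))) = Add(Mul(20399, Pow(-19095, -1)), Mul(Mul(2, -104, Add(1, -176)), Pow(-43212, -1))) = Add(Mul(20399, Rational(-1, 19095)), Mul(Mul(2, -104, -175), Rational(-1, 43212))) = Add(Rational(-20399, 19095), Mul(36400, Rational(-1, 43212))) = Add(Rational(-20399, 19095), Rational(-700, 831)) = Rational(-10106023, 5289315)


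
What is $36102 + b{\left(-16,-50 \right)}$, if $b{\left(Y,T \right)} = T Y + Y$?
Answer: $36886$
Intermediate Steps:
$b{\left(Y,T \right)} = Y + T Y$
$36102 + b{\left(-16,-50 \right)} = 36102 - 16 \left(1 - 50\right) = 36102 - -784 = 36102 + 784 = 36886$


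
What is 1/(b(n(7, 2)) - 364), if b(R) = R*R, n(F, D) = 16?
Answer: -1/108 ≈ -0.0092593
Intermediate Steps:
b(R) = R**2
1/(b(n(7, 2)) - 364) = 1/(16**2 - 364) = 1/(256 - 364) = 1/(-108) = -1/108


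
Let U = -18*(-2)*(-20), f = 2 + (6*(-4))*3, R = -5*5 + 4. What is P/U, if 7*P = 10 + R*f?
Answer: -37/126 ≈ -0.29365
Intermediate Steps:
R = -21 (R = -25 + 4 = -21)
f = -70 (f = 2 - 24*3 = 2 - 72 = -70)
U = -720 (U = 36*(-20) = -720)
P = 1480/7 (P = (10 - 21*(-70))/7 = (10 + 1470)/7 = (1/7)*1480 = 1480/7 ≈ 211.43)
P/U = (1480/7)/(-720) = (1480/7)*(-1/720) = -37/126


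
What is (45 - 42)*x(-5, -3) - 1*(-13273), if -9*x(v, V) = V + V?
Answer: 13275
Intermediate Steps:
x(v, V) = -2*V/9 (x(v, V) = -(V + V)/9 = -2*V/9)
(45 - 42)*x(-5, -3) - 1*(-13273) = (45 - 42)*(-2/9*(-3)) - 1*(-13273) = 3*(2/3) + 13273 = 2 + 13273 = 13275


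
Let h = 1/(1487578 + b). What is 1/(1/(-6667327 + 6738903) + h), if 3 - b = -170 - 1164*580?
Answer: 154809654696/2234447 ≈ 69283.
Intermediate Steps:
b = 675293 (b = 3 - (-170 - 1164*580) = 3 - (-170 - 675120) = 3 - 1*(-675290) = 3 + 675290 = 675293)
h = 1/2162871 (h = 1/(1487578 + 675293) = 1/2162871 ≈ 4.6235e-7)
1/(1/(-6667327 + 6738903) + h) = 1/(1/(-6667327 + 6738903) + 1/2162871) = 1/(1/71576 + 1/2162871) = 1/(2234447/154809654696) = 154809654696/2234447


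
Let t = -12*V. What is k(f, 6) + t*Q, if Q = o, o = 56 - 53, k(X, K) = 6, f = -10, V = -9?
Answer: 330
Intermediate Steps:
o = 3
Q = 3
t = 108 (t = -12*(-9) = 108)
k(f, 6) + t*Q = 6 + 108*3 = 6 + 324 = 330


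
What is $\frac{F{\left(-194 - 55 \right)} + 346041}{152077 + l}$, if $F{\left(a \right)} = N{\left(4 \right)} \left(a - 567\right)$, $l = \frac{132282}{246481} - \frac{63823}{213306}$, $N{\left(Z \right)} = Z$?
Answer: $\frac{18021801111408522}{7995594008125751} \approx 2.254$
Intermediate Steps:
$l = \frac{12485387429}{52575876186}$ ($l = 132282 \cdot \frac{1}{246481} - \frac{63823}{213306} = \frac{132282}{246481} - \frac{63823}{213306} = \frac{12485387429}{52575876186} \approx 0.23747$)
$F{\left(a \right)} = -2268 + 4 a$ ($F{\left(a \right)} = 4 \left(a - 567\right) = 4 \left(-567 + a\right) = -2268 + 4 a$)
$\frac{F{\left(-194 - 55 \right)} + 346041}{152077 + l} = \frac{\left(-2268 + 4 \left(-194 - 55\right)\right) + 346041}{152077 + \frac{12485387429}{52575876186}} = \frac{\left(-2268 + 4 \left(-249\right)\right) + 346041}{\frac{7995594008125751}{52575876186}} = \left(\left(-2268 - 996\right) + 346041\right) \frac{52575876186}{7995594008125751} = \left(-3264 + 346041\right) \frac{52575876186}{7995594008125751} = 342777 \cdot \frac{52575876186}{7995594008125751} = \frac{18021801111408522}{7995594008125751}$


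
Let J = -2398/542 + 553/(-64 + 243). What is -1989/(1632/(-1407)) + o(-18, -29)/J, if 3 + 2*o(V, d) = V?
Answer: 594960793/345376 ≈ 1722.6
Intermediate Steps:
o(V, d) = -3/2 + V/2
J = -64758/48509 (J = -2398*1/542 + 553/179 = -1199/271 + 553*(1/179) = -1199/271 + 553/179 = -64758/48509 ≈ -1.3350)
-1989/(1632/(-1407)) + o(-18, -29)/J = -1989/(1632/(-1407)) + (-3/2 + (½)*(-18))/(-64758/48509) = -1989/(1632*(-1/1407)) + (-3/2 - 9)*(-48509/64758) = -1989/(-544/469) - 21/2*(-48509/64758) = -1989*(-469/544) + 339563/43172 = 54873/32 + 339563/43172 = 594960793/345376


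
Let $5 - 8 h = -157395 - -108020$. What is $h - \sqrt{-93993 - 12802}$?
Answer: $\frac{12345}{2} - i \sqrt{106795} \approx 6172.5 - 326.79 i$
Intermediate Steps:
$h = \frac{12345}{2}$ ($h = \frac{5}{8} - \frac{-157395 - -108020}{8} = \frac{5}{8} - \frac{-157395 + 108020}{8} = \frac{5}{8} - - \frac{49375}{8} = \frac{5}{8} + \frac{49375}{8} = \frac{12345}{2} \approx 6172.5$)
$h - \sqrt{-93993 - 12802} = \frac{12345}{2} - \sqrt{-93993 - 12802} = \frac{12345}{2} - \sqrt{-106795} = \frac{12345}{2} - i \sqrt{106795}$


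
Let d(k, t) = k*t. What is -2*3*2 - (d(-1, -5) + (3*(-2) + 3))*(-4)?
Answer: -4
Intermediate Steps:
-2*3*2 - (d(-1, -5) + (3*(-2) + 3))*(-4) = -2*3*2 - (-1*(-5) + (3*(-2) + 3))*(-4) = -6*2 - (5 + (-6 + 3))*(-4) = -12 - (5 - 3)*(-4) = -12 - 2*(-4) = -12 - 1*(-8) = -12 + 8 = -4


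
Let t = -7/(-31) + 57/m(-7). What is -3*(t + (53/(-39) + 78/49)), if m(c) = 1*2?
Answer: -3431081/39494 ≈ -86.876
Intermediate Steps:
m(c) = 2
t = 1781/62 (t = -7/(-31) + 57/2 = -7*(-1/31) + 57*(½) = 7/31 + 57/2 = 1781/62 ≈ 28.726)
-3*(t + (53/(-39) + 78/49)) = -3*(1781/62 + (53/(-39) + 78/49)) = -3*(1781/62 + (53*(-1/39) + 78*(1/49))) = -3*(1781/62 + (-53/39 + 78/49)) = -3*(1781/62 + 445/1911) = -3*3431081/118482 = -3431081/39494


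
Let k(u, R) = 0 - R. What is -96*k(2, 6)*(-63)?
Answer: -36288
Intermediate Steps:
k(u, R) = -R
-96*k(2, 6)*(-63) = -(-96)*6*(-63) = -96*(-6)*(-63) = 576*(-63) = -36288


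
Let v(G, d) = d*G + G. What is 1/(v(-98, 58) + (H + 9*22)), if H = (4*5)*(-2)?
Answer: -1/5624 ≈ -0.00017781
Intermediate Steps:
H = -40 (H = 20*(-2) = -40)
v(G, d) = G + G*d (v(G, d) = G*d + G = G + G*d)
1/(v(-98, 58) + (H + 9*22)) = 1/(-98*(1 + 58) + (-40 + 9*22)) = 1/(-98*59 + (-40 + 198)) = 1/(-5782 + 158) = 1/(-5624) = -1/5624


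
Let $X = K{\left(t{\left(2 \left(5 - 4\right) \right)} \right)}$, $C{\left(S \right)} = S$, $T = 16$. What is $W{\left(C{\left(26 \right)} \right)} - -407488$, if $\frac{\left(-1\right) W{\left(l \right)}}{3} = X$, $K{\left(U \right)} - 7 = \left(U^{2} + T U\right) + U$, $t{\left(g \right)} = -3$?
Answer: $407593$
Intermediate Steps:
$K{\left(U \right)} = 7 + U^{2} + 17 U$ ($K{\left(U \right)} = 7 + \left(\left(U^{2} + 16 U\right) + U\right) = 7 + \left(U^{2} + 17 U\right) = 7 + U^{2} + 17 U$)
$X = -35$ ($X = 7 + \left(-3\right)^{2} + 17 \left(-3\right) = 7 + 9 - 51 = -35$)
$W{\left(l \right)} = 105$ ($W{\left(l \right)} = \left(-3\right) \left(-35\right) = 105$)
$W{\left(C{\left(26 \right)} \right)} - -407488 = 105 - -407488 = 105 + 407488 = 407593$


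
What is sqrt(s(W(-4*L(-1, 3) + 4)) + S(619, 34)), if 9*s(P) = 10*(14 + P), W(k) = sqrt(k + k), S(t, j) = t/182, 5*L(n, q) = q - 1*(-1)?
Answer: sqrt(5651282 + 132496*sqrt(10))/546 ≈ 4.5124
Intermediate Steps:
L(n, q) = 1/5 + q/5 (L(n, q) = (q - 1*(-1))/5 = (q + 1)/5 = (1 + q)/5 = 1/5 + q/5)
S(t, j) = t/182 (S(t, j) = t*(1/182) = t/182)
W(k) = sqrt(2)*sqrt(k) (W(k) = sqrt(2*k) = sqrt(2)*sqrt(k))
s(P) = 140/9 + 10*P/9 (s(P) = (10*(14 + P))/9 = (140 + 10*P)/9 = 140/9 + 10*P/9)
sqrt(s(W(-4*L(-1, 3) + 4)) + S(619, 34)) = sqrt((140/9 + 10*(sqrt(2)*sqrt(-4*(1/5 + (1/5)*3) + 4))/9) + (1/182)*619) = sqrt((140/9 + 10*(sqrt(2)*sqrt(-4*(1/5 + 3/5) + 4))/9) + 619/182) = sqrt((140/9 + 10*(sqrt(2)*sqrt(-4*4/5 + 4))/9) + 619/182) = sqrt((140/9 + 10*(sqrt(2)*sqrt(-16/5 + 4))/9) + 619/182) = sqrt((140/9 + 10*(sqrt(2)*sqrt(4/5))/9) + 619/182) = sqrt((140/9 + 10*(sqrt(2)*(2*sqrt(5)/5))/9) + 619/182) = sqrt((140/9 + 10*(2*sqrt(10)/5)/9) + 619/182) = sqrt((140/9 + 4*sqrt(10)/9) + 619/182) = sqrt(31051/1638 + 4*sqrt(10)/9)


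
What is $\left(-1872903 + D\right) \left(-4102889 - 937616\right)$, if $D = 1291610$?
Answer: $2930010272965$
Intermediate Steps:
$\left(-1872903 + D\right) \left(-4102889 - 937616\right) = \left(-1872903 + 1291610\right) \left(-4102889 - 937616\right) = \left(-581293\right) \left(-5040505\right) = 2930010272965$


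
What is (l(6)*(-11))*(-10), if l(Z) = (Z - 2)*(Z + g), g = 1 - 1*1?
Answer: 2640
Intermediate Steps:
g = 0 (g = 1 - 1 = 0)
l(Z) = Z*(-2 + Z) (l(Z) = (Z - 2)*(Z + 0) = (-2 + Z)*Z = Z*(-2 + Z))
(l(6)*(-11))*(-10) = ((6*(-2 + 6))*(-11))*(-10) = ((6*4)*(-11))*(-10) = (24*(-11))*(-10) = -264*(-10) = 2640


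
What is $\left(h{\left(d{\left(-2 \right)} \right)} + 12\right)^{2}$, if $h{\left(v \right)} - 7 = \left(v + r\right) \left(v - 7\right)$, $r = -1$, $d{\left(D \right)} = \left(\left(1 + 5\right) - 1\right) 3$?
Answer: $17161$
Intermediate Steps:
$d{\left(D \right)} = 15$ ($d{\left(D \right)} = \left(6 - 1\right) 3 = 5 \cdot 3 = 15$)
$h{\left(v \right)} = 7 + \left(-1 + v\right) \left(-7 + v\right)$ ($h{\left(v \right)} = 7 + \left(v - 1\right) \left(v - 7\right) = 7 + \left(-1 + v\right) \left(v - 7\right) = 7 + \left(-1 + v\right) \left(-7 + v\right)$)
$\left(h{\left(d{\left(-2 \right)} \right)} + 12\right)^{2} = \left(\left(14 + 15^{2} - 120\right) + 12\right)^{2} = \left(\left(14 + 225 - 120\right) + 12\right)^{2} = \left(119 + 12\right)^{2} = 131^{2} = 17161$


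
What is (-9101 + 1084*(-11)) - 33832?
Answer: -54857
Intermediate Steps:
(-9101 + 1084*(-11)) - 33832 = (-9101 - 11924) - 33832 = -21025 - 33832 = -54857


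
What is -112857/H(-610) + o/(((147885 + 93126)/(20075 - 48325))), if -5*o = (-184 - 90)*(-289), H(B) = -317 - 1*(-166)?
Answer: 94757314327/36392661 ≈ 2603.7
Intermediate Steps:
H(B) = -151 (H(B) = -317 + 166 = -151)
o = -79186/5 (o = -(-184 - 90)*(-289)/5 = -(-274)*(-289)/5 = -1/5*79186 = -79186/5 ≈ -15837.)
-112857/H(-610) + o/(((147885 + 93126)/(20075 - 48325))) = -112857/(-151) - 79186*(20075 - 48325)/(147885 + 93126)/5 = -112857*(-1/151) - 79186/(5*(241011/(-28250))) = 112857/151 - 79186/(5*(241011*(-1/28250))) = 112857/151 - 79186/(5*(-241011/28250)) = 112857/151 - 79186/5*(-28250/241011) = 112857/151 + 447400900/241011 = 94757314327/36392661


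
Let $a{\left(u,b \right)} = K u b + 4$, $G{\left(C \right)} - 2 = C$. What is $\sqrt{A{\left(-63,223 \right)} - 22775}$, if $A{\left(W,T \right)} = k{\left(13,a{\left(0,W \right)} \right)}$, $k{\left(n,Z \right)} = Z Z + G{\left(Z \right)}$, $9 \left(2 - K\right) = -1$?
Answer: $i \sqrt{22753} \approx 150.84 i$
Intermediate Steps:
$K = \frac{19}{9}$ ($K = 2 - - \frac{1}{9} = 2 + \frac{1}{9} = \frac{19}{9} \approx 2.1111$)
$G{\left(C \right)} = 2 + C$
$a{\left(u,b \right)} = 4 + \frac{19 b u}{9}$ ($a{\left(u,b \right)} = \frac{19 u}{9} b + 4 = \frac{19 b u}{9} + 4 = 4 + \frac{19 b u}{9}$)
$k{\left(n,Z \right)} = 2 + Z + Z^{2}$ ($k{\left(n,Z \right)} = Z Z + \left(2 + Z\right) = Z^{2} + \left(2 + Z\right) = 2 + Z + Z^{2}$)
$A{\left(W,T \right)} = 22$ ($A{\left(W,T \right)} = 2 + \left(4 + \frac{19}{9} W 0\right) + \left(4 + \frac{19}{9} W 0\right)^{2} = 2 + \left(4 + 0\right) + \left(4 + 0\right)^{2} = 2 + 4 + 4^{2} = 2 + 4 + 16 = 22$)
$\sqrt{A{\left(-63,223 \right)} - 22775} = \sqrt{22 - 22775} = \sqrt{-22753} = i \sqrt{22753}$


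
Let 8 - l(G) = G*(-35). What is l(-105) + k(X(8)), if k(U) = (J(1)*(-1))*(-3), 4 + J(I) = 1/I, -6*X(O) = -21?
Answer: -3676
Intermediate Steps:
l(G) = 8 + 35*G (l(G) = 8 - G*(-35) = 8 - (-35)*G = 8 + 35*G)
X(O) = 7/2 (X(O) = -⅙*(-21) = 7/2)
J(I) = -4 + 1/I
k(U) = -9 (k(U) = ((-4 + 1/1)*(-1))*(-3) = ((-4 + 1)*(-1))*(-3) = -3*(-1)*(-3) = 3*(-3) = -9)
l(-105) + k(X(8)) = (8 + 35*(-105)) - 9 = (8 - 3675) - 9 = -3667 - 9 = -3676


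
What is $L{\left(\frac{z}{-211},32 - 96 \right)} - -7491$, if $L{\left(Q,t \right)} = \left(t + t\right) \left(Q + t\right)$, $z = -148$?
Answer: $\frac{3290169}{211} \approx 15593.0$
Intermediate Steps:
$L{\left(Q,t \right)} = 2 t \left(Q + t\right)$
$L{\left(\frac{z}{-211},32 - 96 \right)} - -7491 = 2 \left(32 - 96\right) \left(- \frac{148}{-211} + \left(32 - 96\right)\right) - -7491 = 2 \left(32 - 96\right) \left(\left(-148\right) \left(- \frac{1}{211}\right) + \left(32 - 96\right)\right) + 7491 = 2 \left(-64\right) \left(\frac{148}{211} - 64\right) + 7491 = 2 \left(-64\right) \left(- \frac{13356}{211}\right) + 7491 = \frac{1709568}{211} + 7491 = \frac{3290169}{211}$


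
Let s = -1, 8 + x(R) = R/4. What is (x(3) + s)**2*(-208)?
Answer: -14157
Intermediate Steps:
x(R) = -8 + R/4
(x(3) + s)**2*(-208) = ((-8 + (1/4)*3) - 1)**2*(-208) = ((-8 + 3/4) - 1)**2*(-208) = (-29/4 - 1)**2*(-208) = (-33/4)**2*(-208) = (1089/16)*(-208) = -14157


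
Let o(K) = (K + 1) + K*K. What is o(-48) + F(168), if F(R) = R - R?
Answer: 2257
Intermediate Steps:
F(R) = 0
o(K) = 1 + K + K² (o(K) = (1 + K) + K² = 1 + K + K²)
o(-48) + F(168) = (1 - 48 + (-48)²) + 0 = (1 - 48 + 2304) + 0 = 2257 + 0 = 2257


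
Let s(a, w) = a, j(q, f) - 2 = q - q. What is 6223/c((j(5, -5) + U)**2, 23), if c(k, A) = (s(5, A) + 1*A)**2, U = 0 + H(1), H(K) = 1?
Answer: 127/16 ≈ 7.9375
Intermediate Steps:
j(q, f) = 2 (j(q, f) = 2 + (q - q) = 2 + 0 = 2)
U = 1 (U = 0 + 1 = 1)
c(k, A) = (5 + A)**2 (c(k, A) = (5 + 1*A)**2 = (5 + A)**2)
6223/c((j(5, -5) + U)**2, 23) = 6223/((5 + 23)**2) = 6223/(28**2) = 6223/784 = 6223*(1/784) = 127/16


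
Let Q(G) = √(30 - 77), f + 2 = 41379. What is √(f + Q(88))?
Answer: √(41377 + I*√47) ≈ 203.41 + 0.017*I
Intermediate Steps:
f = 41377 (f = -2 + 41379 = 41377)
Q(G) = I*√47 (Q(G) = √(-47) = I*√47)
√(f + Q(88)) = √(41377 + I*√47)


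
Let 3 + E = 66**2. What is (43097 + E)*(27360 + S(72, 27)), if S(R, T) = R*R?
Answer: 1544212800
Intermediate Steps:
S(R, T) = R**2
E = 4353 (E = -3 + 66**2 = -3 + 4356 = 4353)
(43097 + E)*(27360 + S(72, 27)) = (43097 + 4353)*(27360 + 72**2) = 47450*(27360 + 5184) = 47450*32544 = 1544212800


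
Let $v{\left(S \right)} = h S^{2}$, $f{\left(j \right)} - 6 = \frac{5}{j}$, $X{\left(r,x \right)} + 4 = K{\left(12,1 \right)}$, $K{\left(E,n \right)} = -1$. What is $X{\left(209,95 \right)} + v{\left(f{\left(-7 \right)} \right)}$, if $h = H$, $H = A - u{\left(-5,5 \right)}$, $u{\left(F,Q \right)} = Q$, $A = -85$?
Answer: $- \frac{123455}{49} \approx -2519.5$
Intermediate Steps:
$X{\left(r,x \right)} = -5$ ($X{\left(r,x \right)} = -4 - 1 = -5$)
$f{\left(j \right)} = 6 + \frac{5}{j}$
$H = -90$ ($H = -85 - 5 = -90$)
$h = -90$
$v{\left(S \right)} = - 90 S^{2}$
$X{\left(209,95 \right)} + v{\left(f{\left(-7 \right)} \right)} = -5 - 90 \left(6 + \frac{5}{-7}\right)^{2} = -5 - 90 \left(6 + 5 \left(- \frac{1}{7}\right)\right)^{2} = -5 - 90 \left(6 - \frac{5}{7}\right)^{2} = -5 - 90 \left(\frac{37}{7}\right)^{2} = -5 - \frac{123210}{49} = - \frac{123455}{49}$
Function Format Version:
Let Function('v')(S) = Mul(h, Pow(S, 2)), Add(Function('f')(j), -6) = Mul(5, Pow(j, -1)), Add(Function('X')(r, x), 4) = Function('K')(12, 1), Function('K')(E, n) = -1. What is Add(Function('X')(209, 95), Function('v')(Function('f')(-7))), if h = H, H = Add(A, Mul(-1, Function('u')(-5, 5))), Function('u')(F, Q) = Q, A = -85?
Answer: Rational(-123455, 49) ≈ -2519.5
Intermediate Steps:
Function('X')(r, x) = -5 (Function('X')(r, x) = Add(-4, -1) = -5)
Function('f')(j) = Add(6, Mul(5, Pow(j, -1)))
H = -90 (H = Add(-85, Mul(-1, 5)) = Add(-85, -5) = -90)
h = -90
Function('v')(S) = Mul(-90, Pow(S, 2))
Add(Function('X')(209, 95), Function('v')(Function('f')(-7))) = Add(-5, Mul(-90, Pow(Add(6, Mul(5, Pow(-7, -1))), 2))) = Add(-5, Mul(-90, Pow(Add(6, Mul(5, Rational(-1, 7))), 2))) = Add(-5, Mul(-90, Pow(Add(6, Rational(-5, 7)), 2))) = Add(-5, Mul(-90, Pow(Rational(37, 7), 2))) = Add(-5, Mul(-90, Rational(1369, 49))) = Add(-5, Rational(-123210, 49)) = Rational(-123455, 49)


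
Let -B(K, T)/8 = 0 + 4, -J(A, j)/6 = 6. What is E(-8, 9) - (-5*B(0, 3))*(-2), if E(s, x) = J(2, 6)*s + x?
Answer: 617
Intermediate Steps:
J(A, j) = -36 (J(A, j) = -6*6 = -36)
B(K, T) = -32 (B(K, T) = -8*(0 + 4) = -8*4 = -32)
E(s, x) = x - 36*s (E(s, x) = -36*s + x = x - 36*s)
E(-8, 9) - (-5*B(0, 3))*(-2) = (9 - 36*(-8)) - (-5*(-32))*(-2) = (9 + 288) - 160*(-2) = 297 - 1*(-320) = 297 + 320 = 617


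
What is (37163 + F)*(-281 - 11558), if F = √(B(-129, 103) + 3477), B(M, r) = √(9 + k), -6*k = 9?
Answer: -439972757 - 11839*√(13908 + 2*√30)/2 ≈ -4.4067e+8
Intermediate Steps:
k = -3/2 (k = -⅙*9 = -3/2 ≈ -1.5000)
B(M, r) = √30/2 (B(M, r) = √(9 - 3/2) = √(15/2) = √30/2)
F = √(3477 + √30/2) (F = √(√30/2 + 3477) = √(3477 + √30/2) ≈ 58.989)
(37163 + F)*(-281 - 11558) = (37163 + √(13908 + 2*√30)/2)*(-281 - 11558) = (37163 + √(13908 + 2*√30)/2)*(-11839) = -439972757 - 11839*√(13908 + 2*√30)/2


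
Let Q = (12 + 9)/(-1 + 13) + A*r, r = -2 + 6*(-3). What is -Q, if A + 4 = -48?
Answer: -4167/4 ≈ -1041.8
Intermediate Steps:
A = -52 (A = -4 - 48 = -52)
r = -20 (r = -2 - 18 = -20)
Q = 4167/4 (Q = (12 + 9)/(-1 + 13) - 52*(-20) = 21/12 + 1040 = 21*(1/12) + 1040 = 7/4 + 1040 = 4167/4 ≈ 1041.8)
-Q = -1*4167/4 = -4167/4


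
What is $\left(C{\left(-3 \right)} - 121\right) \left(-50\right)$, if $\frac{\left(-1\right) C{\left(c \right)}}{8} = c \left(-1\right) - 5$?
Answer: $5250$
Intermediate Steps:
$C{\left(c \right)} = 40 + 8 c$ ($C{\left(c \right)} = - 8 \left(c \left(-1\right) - 5\right) = - 8 \left(- c - 5\right) = - 8 \left(-5 - c\right) = 40 + 8 c$)
$\left(C{\left(-3 \right)} - 121\right) \left(-50\right) = \left(\left(40 + 8 \left(-3\right)\right) - 121\right) \left(-50\right) = \left(\left(40 - 24\right) - 121\right) \left(-50\right) = \left(16 - 121\right) \left(-50\right) = \left(-105\right) \left(-50\right) = 5250$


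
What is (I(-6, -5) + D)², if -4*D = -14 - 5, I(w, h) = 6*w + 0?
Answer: 15625/16 ≈ 976.56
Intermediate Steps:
I(w, h) = 6*w
D = 19/4 (D = -(-14 - 5)/4 = -¼*(-19) = 19/4 ≈ 4.7500)
(I(-6, -5) + D)² = (6*(-6) + 19/4)² = (-36 + 19/4)² = (-125/4)² = 15625/16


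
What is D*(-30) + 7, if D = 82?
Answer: -2453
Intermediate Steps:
D*(-30) + 7 = 82*(-30) + 7 = -2460 + 7 = -2453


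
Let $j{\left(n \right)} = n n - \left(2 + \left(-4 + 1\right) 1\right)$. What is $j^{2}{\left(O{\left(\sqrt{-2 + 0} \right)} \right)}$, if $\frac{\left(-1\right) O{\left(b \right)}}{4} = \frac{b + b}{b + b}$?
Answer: $289$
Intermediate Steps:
$O{\left(b \right)} = -4$ ($O{\left(b \right)} = - 4 \frac{b + b}{b + b} = - 4 \frac{2 b}{2 b} = - 4 \cdot 2 b \frac{1}{2 b} = \left(-4\right) 1 = -4$)
$j{\left(n \right)} = 1 + n^{2}$ ($j{\left(n \right)} = n^{2} - \left(2 - 3\right) = n^{2} - -1 = n^{2} + 1 = 1 + n^{2}$)
$j^{2}{\left(O{\left(\sqrt{-2 + 0} \right)} \right)} = \left(1 + \left(-4\right)^{2}\right)^{2} = \left(1 + 16\right)^{2} = 17^{2} = 289$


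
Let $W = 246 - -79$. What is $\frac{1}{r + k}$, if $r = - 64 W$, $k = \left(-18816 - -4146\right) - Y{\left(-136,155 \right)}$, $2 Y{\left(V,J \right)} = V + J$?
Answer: $- \frac{2}{70959} \approx -2.8185 \cdot 10^{-5}$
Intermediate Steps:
$Y{\left(V,J \right)} = \frac{J}{2} + \frac{V}{2}$ ($Y{\left(V,J \right)} = \frac{V + J}{2} = \frac{J + V}{2} = \frac{J}{2} + \frac{V}{2}$)
$W = 325$ ($W = 246 + 79 = 325$)
$k = - \frac{29359}{2}$ ($k = \left(-18816 - -4146\right) - \left(\frac{1}{2} \cdot 155 + \frac{1}{2} \left(-136\right)\right) = \left(-18816 + 4146\right) - \left(\frac{155}{2} - 68\right) = -14670 - \frac{19}{2} = - \frac{29359}{2} \approx -14680.0$)
$r = -20800$ ($r = \left(-64\right) 325 = -20800$)
$\frac{1}{r + k} = \frac{1}{-20800 - \frac{29359}{2}} = \frac{1}{- \frac{70959}{2}} = - \frac{2}{70959}$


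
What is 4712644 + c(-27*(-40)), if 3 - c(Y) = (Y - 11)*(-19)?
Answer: 4732958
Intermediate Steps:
c(Y) = -206 + 19*Y (c(Y) = 3 - (Y - 11)*(-19) = 3 - (-11 + Y)*(-19) = 3 - (209 - 19*Y) = 3 + (-209 + 19*Y) = -206 + 19*Y)
4712644 + c(-27*(-40)) = 4712644 + (-206 + 19*(-27*(-40))) = 4712644 + (-206 + 19*1080) = 4712644 + (-206 + 20520) = 4712644 + 20314 = 4732958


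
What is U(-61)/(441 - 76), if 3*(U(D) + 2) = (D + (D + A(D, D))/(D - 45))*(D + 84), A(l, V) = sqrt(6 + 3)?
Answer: -4934/3869 ≈ -1.2753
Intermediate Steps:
A(l, V) = 3 (A(l, V) = sqrt(9) = 3)
U(D) = -2 + (84 + D)*(D + (3 + D)/(-45 + D))/3 (U(D) = -2 + ((D + (D + 3)/(D - 45))*(D + 84))/3 = -2 + ((D + (3 + D)/(-45 + D))*(84 + D))/3 = -2 + ((84 + D)*(D + (3 + D)/(-45 + D)))/3 = -2 + (84 + D)*(D + (3 + D)/(-45 + D))/3)
U(-61)/(441 - 76) = ((522 + (-61)**3 - 3699*(-61) + 40*(-61)**2)/(3*(-45 - 61)))/(441 - 76) = ((1/3)*(522 - 226981 + 225639 + 40*3721)/(-106))/365 = ((1/3)*(-1/106)*(522 - 226981 + 225639 + 148840))/365 = ((1/3)*(-1/106)*148020)/365 = (1/365)*(-24670/53) = -4934/3869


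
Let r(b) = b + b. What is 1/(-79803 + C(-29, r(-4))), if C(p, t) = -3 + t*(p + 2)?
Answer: -1/79590 ≈ -1.2564e-5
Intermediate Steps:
r(b) = 2*b
C(p, t) = -3 + t*(2 + p)
1/(-79803 + C(-29, r(-4))) = 1/(-79803 + (-3 + 2*(2*(-4)) - 58*(-4))) = 1/(-79803 + (-3 + 2*(-8) - 29*(-8))) = 1/(-79803 + (-3 - 16 + 232)) = 1/(-79803 + 213) = 1/(-79590) = -1/79590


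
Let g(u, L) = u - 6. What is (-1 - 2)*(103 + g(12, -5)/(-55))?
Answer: -16977/55 ≈ -308.67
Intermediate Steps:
g(u, L) = -6 + u
(-1 - 2)*(103 + g(12, -5)/(-55)) = (-1 - 2)*(103 + (-6 + 12)/(-55)) = -3*(103 + 6*(-1/55)) = -3*(103 - 6/55) = -3*5659/55 = -16977/55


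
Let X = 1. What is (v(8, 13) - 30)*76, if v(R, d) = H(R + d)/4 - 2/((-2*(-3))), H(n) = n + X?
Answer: -5662/3 ≈ -1887.3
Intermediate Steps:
H(n) = 1 + n (H(n) = n + 1 = 1 + n)
v(R, d) = -1/12 + R/4 + d/4 (v(R, d) = (1 + (R + d))/4 - 2/((-2*(-3))) = (1 + R + d)*(¼) - 2/6 = (¼ + R/4 + d/4) - 2*⅙ = (¼ + R/4 + d/4) - ⅓ = -1/12 + R/4 + d/4)
(v(8, 13) - 30)*76 = ((-1/12 + (¼)*8 + (¼)*13) - 30)*76 = ((-1/12 + 2 + 13/4) - 30)*76 = (31/6 - 30)*76 = -149/6*76 = -5662/3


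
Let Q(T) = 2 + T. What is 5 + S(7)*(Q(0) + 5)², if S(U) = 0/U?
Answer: 5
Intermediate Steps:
S(U) = 0
5 + S(7)*(Q(0) + 5)² = 5 + 0*((2 + 0) + 5)² = 5 + 0*(2 + 5)² = 5 + 0*7² = 5 + 0*49 = 5 + 0 = 5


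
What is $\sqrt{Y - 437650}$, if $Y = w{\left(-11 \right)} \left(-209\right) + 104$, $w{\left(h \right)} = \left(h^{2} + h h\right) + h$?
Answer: $5 i \sqrt{19433} \approx 697.01 i$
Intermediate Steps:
$w{\left(h \right)} = h + 2 h^{2}$ ($w{\left(h \right)} = \left(h^{2} + h^{2}\right) + h = 2 h^{2} + h = h + 2 h^{2}$)
$Y = -48175$ ($Y = - 11 \left(1 + 2 \left(-11\right)\right) \left(-209\right) + 104 = - 11 \left(1 - 22\right) \left(-209\right) + 104 = \left(-11\right) \left(-21\right) \left(-209\right) + 104 = 231 \left(-209\right) + 104 = -48279 + 104 = -48175$)
$\sqrt{Y - 437650} = \sqrt{-48175 - 437650} = \sqrt{-485825} = 5 i \sqrt{19433}$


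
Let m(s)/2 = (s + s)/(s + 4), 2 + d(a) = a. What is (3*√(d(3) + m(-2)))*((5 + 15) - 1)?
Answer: 57*I*√3 ≈ 98.727*I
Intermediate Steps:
d(a) = -2 + a
m(s) = 4*s/(4 + s) (m(s) = 2*((s + s)/(s + 4)) = 2*((2*s)/(4 + s)) = 2*(2*s/(4 + s)) = 4*s/(4 + s))
(3*√(d(3) + m(-2)))*((5 + 15) - 1) = (3*√((-2 + 3) + 4*(-2)/(4 - 2)))*((5 + 15) - 1) = (3*√(1 + 4*(-2)/2))*(20 - 1) = (3*√(1 + 4*(-2)*(½)))*19 = (3*√(1 - 4))*19 = (3*√(-3))*19 = (3*(I*√3))*19 = (3*I*√3)*19 = 57*I*√3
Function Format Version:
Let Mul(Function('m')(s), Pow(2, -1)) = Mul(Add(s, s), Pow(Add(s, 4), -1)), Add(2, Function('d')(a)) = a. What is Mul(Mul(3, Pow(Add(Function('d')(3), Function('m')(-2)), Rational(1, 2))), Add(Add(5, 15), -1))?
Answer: Mul(57, I, Pow(3, Rational(1, 2))) ≈ Mul(98.727, I)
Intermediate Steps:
Function('d')(a) = Add(-2, a)
Function('m')(s) = Mul(4, s, Pow(Add(4, s), -1)) (Function('m')(s) = Mul(2, Mul(Add(s, s), Pow(Add(s, 4), -1))) = Mul(2, Mul(Mul(2, s), Pow(Add(4, s), -1))) = Mul(2, Mul(2, s, Pow(Add(4, s), -1))) = Mul(4, s, Pow(Add(4, s), -1)))
Mul(Mul(3, Pow(Add(Function('d')(3), Function('m')(-2)), Rational(1, 2))), Add(Add(5, 15), -1)) = Mul(Mul(3, Pow(Add(Add(-2, 3), Mul(4, -2, Pow(Add(4, -2), -1))), Rational(1, 2))), Add(Add(5, 15), -1)) = Mul(Mul(3, Pow(Add(1, Mul(4, -2, Pow(2, -1))), Rational(1, 2))), Add(20, -1)) = Mul(Mul(3, Pow(Add(1, Mul(4, -2, Rational(1, 2))), Rational(1, 2))), 19) = Mul(Mul(3, Pow(Add(1, -4), Rational(1, 2))), 19) = Mul(Mul(3, Pow(-3, Rational(1, 2))), 19) = Mul(Mul(3, Mul(I, Pow(3, Rational(1, 2)))), 19) = Mul(Mul(3, I, Pow(3, Rational(1, 2))), 19) = Mul(57, I, Pow(3, Rational(1, 2)))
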